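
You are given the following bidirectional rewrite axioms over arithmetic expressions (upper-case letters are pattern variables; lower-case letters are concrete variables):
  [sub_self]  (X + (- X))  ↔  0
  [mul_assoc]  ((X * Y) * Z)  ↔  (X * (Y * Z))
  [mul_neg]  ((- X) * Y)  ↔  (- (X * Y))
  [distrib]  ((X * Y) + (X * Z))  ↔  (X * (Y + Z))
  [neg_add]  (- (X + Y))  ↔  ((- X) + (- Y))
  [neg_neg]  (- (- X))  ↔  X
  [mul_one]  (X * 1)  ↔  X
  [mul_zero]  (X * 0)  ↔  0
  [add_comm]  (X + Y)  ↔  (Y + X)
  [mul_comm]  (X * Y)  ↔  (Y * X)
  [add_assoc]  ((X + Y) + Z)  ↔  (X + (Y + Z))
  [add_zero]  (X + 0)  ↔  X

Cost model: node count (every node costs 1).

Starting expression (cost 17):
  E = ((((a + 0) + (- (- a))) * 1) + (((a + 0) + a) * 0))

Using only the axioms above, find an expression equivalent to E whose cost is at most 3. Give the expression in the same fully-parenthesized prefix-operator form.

(1) (- (- a))  =[neg_neg →]=  a    ⊢ ((((a + 0) + a) * 1) + (((a + 0) + a) * 0))
(2) (a + 0)  =[add_zero →]=  a    ⊢ ((((a + 0) + a) * 1) + ((a + a) * 0))
(3) (a + 0)  =[add_zero →]=  a    ⊢ (((a + a) * 1) + ((a + a) * 0))
(4) (((a + a) * 1) + ((a + a) * 0))  =[distrib →]=  ((a + a) * (1 + 0))
(5) (1 + 0)  =[add_zero →]=  1    ⊢ ((a + a) * 1)
(6) ((a + a) * 1)  =[mul_one →]=  (a + a)    ⊢ cost 3, within 3

(a + a)   [cost 3]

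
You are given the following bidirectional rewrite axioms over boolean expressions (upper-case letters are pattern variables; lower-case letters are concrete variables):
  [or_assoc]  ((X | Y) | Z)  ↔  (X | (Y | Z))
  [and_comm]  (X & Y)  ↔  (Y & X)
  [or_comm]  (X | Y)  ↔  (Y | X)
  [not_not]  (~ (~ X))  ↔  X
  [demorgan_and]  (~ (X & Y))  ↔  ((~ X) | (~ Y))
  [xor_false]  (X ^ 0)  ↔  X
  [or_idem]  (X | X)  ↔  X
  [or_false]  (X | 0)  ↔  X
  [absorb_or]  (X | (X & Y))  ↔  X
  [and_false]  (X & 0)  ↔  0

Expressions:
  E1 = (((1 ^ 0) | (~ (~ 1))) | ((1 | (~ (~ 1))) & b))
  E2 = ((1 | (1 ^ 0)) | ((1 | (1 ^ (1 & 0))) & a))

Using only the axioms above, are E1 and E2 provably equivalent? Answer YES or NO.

step 1: xor_false (→) rewrites (1 ^ 0) into 1, now ((1 | (~ (~ 1))) | ((1 | (~ (~ 1))) & b))
step 2: absorb_or (→) rewrites ((1 | (~ (~ 1))) | ((1 | (~ (~ 1))) & b)) into (1 | (~ (~ 1)))
step 3: not_not (→) rewrites (~ (~ 1)) into 1, now (1 | 1)
step 4: xor_false (←) rewrites 1 into (1 ^ 0), now (1 | (1 ^ 0))
step 5: absorb_or (←) rewrites (1 | (1 ^ 0)) into ((1 | (1 ^ 0)) | ((1 | (1 ^ 0)) & a))
step 6: and_false (←) rewrites 0 into (1 & 0), which is E2

YES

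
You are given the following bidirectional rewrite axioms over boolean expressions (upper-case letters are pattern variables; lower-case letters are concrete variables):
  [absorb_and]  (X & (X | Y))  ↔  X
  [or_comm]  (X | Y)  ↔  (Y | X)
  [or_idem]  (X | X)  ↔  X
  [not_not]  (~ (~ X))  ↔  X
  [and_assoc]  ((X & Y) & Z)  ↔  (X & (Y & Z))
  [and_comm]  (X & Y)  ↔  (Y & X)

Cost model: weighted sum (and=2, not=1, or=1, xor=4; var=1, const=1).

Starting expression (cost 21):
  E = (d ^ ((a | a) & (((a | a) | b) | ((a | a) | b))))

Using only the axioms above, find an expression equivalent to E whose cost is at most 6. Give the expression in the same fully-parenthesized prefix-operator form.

(d ^ a)   [cost 6]

step 1: or_idem (→) rewrites (((a | a) | b) | ((a | a) | b)) into ((a | a) | b), now (d ^ ((a | a) & ((a | a) | b)))
step 2: absorb_and (→) rewrites ((a | a) & ((a | a) | b)) into (a | a), now (d ^ (a | a))
step 3: or_idem (→) rewrites (a | a) into a, reaching cost 6 (bound 6)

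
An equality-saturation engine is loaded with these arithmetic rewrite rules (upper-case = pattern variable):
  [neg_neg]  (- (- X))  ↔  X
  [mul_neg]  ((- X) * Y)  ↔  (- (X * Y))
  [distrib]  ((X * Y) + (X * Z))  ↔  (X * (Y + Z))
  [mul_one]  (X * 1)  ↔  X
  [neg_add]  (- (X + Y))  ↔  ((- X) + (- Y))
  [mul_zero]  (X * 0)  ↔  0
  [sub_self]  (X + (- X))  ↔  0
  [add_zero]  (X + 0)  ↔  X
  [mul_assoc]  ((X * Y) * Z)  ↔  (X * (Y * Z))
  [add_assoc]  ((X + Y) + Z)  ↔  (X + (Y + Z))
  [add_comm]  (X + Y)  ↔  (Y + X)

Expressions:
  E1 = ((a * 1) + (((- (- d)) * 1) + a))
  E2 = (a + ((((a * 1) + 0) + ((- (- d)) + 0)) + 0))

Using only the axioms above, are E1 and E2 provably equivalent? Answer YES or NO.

step 1: mul_one (→) rewrites ((- (- d)) * 1) into (- (- d)), now ((a * 1) + ((- (- d)) + a))
step 2: mul_one (→) rewrites (a * 1) into a, now (a + ((- (- d)) + a))
step 3: neg_neg (→) rewrites (- (- d)) into d, now (a + (d + a))
step 4: add_comm (→) rewrites (d + a) into (a + d), now (a + (a + d))
step 5: add_zero (←) rewrites a into (a + 0), now (a + ((a + 0) + d))
step 6: add_zero (←) rewrites d into (d + 0), now (a + ((a + 0) + (d + 0)))
step 7: neg_neg (←) rewrites d into (- (- d)), now (a + ((a + 0) + ((- (- d)) + 0)))
step 8: mul_one (←) rewrites a into (a * 1), now (a + (((a * 1) + 0) + ((- (- d)) + 0)))
step 9: add_zero (←) rewrites (((a * 1) + 0) + ((- (- d)) + 0)) into ((((a * 1) + 0) + ((- (- d)) + 0)) + 0), which is E2

YES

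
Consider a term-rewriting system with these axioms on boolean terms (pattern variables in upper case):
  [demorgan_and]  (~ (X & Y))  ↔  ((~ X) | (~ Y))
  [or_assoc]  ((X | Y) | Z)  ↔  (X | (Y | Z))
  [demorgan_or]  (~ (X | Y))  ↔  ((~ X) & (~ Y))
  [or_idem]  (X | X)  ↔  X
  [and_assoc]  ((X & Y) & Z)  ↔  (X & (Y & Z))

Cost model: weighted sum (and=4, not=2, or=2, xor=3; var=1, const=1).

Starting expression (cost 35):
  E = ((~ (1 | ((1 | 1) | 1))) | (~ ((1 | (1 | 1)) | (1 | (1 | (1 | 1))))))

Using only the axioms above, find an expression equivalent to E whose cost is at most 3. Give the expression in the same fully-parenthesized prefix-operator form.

(~ 1)   [cost 3]

1. [or_idem →] (1 | 1)  →  1;  E = ((~ (1 | ((1 | 1) | 1))) | (~ ((1 | (1 | 1)) | (1 | (1 | 1)))))
2. [or_idem →] (1 | 1)  →  1;  E = ((~ (1 | (1 | 1))) | (~ ((1 | (1 | 1)) | (1 | (1 | 1)))))
3. [or_idem →] ((1 | (1 | 1)) | (1 | (1 | 1)))  →  (1 | (1 | 1));  E = ((~ (1 | (1 | 1))) | (~ (1 | (1 | 1))))
4. [or_idem →] ((~ (1 | (1 | 1))) | (~ (1 | (1 | 1))))  →  (~ (1 | (1 | 1)))
5. [or_idem →] (1 | 1)  →  1;  E = (~ (1 | 1))
6. [or_idem →] (1 | 1)  →  1;  cost 3 ≤ 3, done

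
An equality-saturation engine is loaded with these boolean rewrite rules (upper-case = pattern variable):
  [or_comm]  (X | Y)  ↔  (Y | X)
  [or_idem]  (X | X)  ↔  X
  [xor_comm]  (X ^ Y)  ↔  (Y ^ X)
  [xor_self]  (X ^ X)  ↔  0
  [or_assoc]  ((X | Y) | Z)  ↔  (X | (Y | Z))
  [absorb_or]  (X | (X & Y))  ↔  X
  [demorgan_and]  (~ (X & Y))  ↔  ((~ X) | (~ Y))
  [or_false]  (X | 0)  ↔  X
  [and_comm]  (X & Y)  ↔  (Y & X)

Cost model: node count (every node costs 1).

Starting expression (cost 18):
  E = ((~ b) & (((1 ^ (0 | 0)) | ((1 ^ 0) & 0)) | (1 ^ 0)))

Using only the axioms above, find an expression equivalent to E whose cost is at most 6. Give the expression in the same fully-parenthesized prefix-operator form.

((~ b) & (1 ^ 0))   [cost 6]

1. [or_idem →] (0 | 0)  →  0;  E = ((~ b) & (((1 ^ 0) | ((1 ^ 0) & 0)) | (1 ^ 0)))
2. [absorb_or →] ((1 ^ 0) | ((1 ^ 0) & 0))  →  (1 ^ 0);  E = ((~ b) & ((1 ^ 0) | (1 ^ 0)))
3. [or_idem →] ((1 ^ 0) | (1 ^ 0))  →  (1 ^ 0);  cost 6 ≤ 6, done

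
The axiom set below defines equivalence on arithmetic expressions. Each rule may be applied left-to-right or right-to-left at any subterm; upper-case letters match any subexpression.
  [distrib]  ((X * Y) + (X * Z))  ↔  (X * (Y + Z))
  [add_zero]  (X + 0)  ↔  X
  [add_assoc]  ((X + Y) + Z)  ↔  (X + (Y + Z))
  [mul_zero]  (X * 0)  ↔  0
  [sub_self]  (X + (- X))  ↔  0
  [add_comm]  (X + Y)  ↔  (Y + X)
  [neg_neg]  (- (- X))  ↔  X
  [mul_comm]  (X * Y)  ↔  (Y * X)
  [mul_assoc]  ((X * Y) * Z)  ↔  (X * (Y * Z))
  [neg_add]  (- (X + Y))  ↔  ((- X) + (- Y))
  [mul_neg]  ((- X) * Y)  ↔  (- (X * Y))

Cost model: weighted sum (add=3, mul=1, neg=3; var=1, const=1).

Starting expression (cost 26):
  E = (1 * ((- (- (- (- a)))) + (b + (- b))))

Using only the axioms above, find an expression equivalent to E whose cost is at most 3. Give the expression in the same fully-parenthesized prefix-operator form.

(1) (- (- (- (- a))))  =[neg_neg →]=  (- (- a))    ⊢ (1 * ((- (- a)) + (b + (- b))))
(2) (b + (- b))  =[sub_self →]=  0    ⊢ (1 * ((- (- a)) + 0))
(3) (- (- a))  =[neg_neg →]=  a    ⊢ (1 * (a + 0))
(4) (a + 0)  =[add_zero →]=  a    ⊢ cost 3, within 3

(1 * a)   [cost 3]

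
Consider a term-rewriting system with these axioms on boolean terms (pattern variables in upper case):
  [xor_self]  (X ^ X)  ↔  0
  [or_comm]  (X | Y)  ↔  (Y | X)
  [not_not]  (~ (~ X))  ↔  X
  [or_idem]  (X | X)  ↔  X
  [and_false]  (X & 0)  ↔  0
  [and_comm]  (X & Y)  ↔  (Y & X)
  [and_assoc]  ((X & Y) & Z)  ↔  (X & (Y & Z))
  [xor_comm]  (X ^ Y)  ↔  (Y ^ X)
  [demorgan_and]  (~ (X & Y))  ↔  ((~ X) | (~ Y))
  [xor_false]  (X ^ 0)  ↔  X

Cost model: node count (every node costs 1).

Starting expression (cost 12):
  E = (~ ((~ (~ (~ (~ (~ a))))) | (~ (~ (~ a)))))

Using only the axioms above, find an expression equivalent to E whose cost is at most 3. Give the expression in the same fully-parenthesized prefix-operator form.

(~ (~ a))   [cost 3]

1. [not_not →] (~ (~ (~ a)))  →  (~ a);  E = (~ ((~ (~ (~ a))) | (~ (~ (~ a)))))
2. [or_idem →] ((~ (~ (~ a))) | (~ (~ (~ a))))  →  (~ (~ (~ a)));  E = (~ (~ (~ (~ a))))
3. [not_not →] (~ (~ (~ (~ a))))  →  (~ (~ a));  cost 3 ≤ 3, done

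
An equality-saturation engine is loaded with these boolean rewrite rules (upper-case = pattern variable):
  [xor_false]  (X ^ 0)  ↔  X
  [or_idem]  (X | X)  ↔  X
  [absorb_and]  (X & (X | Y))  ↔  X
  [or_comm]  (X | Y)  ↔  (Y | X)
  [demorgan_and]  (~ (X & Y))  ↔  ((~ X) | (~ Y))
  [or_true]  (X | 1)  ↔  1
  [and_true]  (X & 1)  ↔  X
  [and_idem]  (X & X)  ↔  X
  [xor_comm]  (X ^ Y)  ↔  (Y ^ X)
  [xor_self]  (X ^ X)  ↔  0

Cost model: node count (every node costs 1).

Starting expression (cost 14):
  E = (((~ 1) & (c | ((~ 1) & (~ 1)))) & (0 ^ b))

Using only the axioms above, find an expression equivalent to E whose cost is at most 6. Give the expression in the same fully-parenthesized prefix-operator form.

((~ 1) & (0 ^ b))   [cost 6]

1. [and_idem →] ((~ 1) & (~ 1))  →  (~ 1);  E = (((~ 1) & (c | (~ 1))) & (0 ^ b))
2. [or_comm →] (c | (~ 1))  →  ((~ 1) | c);  E = (((~ 1) & ((~ 1) | c)) & (0 ^ b))
3. [absorb_and →] ((~ 1) & ((~ 1) | c))  →  (~ 1);  cost 6 ≤ 6, done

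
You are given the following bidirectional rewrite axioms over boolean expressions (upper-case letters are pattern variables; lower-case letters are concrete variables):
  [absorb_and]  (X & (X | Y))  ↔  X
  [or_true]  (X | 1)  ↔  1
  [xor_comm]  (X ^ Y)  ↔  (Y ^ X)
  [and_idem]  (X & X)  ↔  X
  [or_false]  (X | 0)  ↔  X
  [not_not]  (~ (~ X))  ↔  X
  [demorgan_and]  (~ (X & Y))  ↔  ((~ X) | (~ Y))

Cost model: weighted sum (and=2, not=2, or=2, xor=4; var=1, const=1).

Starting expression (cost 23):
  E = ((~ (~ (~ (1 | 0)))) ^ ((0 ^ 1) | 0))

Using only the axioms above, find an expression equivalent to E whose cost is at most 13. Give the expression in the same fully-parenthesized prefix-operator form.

((~ 1) ^ (0 ^ 1))   [cost 13]

1. [or_false →] (1 | 0)  →  1;  E = ((~ (~ (~ 1))) ^ ((0 ^ 1) | 0))
2. [not_not →] (~ (~ 1))  →  1;  E = ((~ 1) ^ ((0 ^ 1) | 0))
3. [or_false →] ((0 ^ 1) | 0)  →  (0 ^ 1);  cost 13 ≤ 13, done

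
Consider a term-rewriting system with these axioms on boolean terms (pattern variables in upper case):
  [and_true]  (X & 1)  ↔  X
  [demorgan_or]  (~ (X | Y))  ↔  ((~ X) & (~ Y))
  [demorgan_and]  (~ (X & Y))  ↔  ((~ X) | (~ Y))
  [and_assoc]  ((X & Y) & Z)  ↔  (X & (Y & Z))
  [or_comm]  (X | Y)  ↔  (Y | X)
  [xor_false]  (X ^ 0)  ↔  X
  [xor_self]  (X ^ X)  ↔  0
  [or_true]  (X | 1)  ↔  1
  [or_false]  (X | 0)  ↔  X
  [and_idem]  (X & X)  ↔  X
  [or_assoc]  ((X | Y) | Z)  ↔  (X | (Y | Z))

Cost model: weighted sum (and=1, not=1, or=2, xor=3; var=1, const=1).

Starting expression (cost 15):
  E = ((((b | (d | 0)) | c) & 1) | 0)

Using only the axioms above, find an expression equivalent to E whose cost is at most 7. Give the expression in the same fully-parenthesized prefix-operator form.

1. [or_false →] (d | 0)  →  d;  E = ((((b | d) | c) & 1) | 0)
2. [and_true →] (((b | d) | c) & 1)  →  ((b | d) | c);  E = (((b | d) | c) | 0)
3. [or_false →] (((b | d) | c) | 0)  →  ((b | d) | c);  cost 7 ≤ 7, done

((b | d) | c)   [cost 7]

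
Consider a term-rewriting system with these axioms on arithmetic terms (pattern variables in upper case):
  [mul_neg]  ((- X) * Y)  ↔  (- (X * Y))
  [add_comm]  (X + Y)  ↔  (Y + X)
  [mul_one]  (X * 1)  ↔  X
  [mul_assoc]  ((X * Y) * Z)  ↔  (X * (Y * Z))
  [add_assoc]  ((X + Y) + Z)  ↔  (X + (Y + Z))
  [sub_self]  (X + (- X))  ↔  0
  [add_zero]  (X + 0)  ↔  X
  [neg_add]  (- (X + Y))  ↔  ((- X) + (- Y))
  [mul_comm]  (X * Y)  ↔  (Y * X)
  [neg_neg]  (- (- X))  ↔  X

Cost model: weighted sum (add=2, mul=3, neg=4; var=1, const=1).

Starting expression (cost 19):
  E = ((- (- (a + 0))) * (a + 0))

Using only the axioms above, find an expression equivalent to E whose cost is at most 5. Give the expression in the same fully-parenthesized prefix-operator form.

(a * a)   [cost 5]

1. [neg_neg →] (- (- (a + 0)))  →  (a + 0);  E = ((a + 0) * (a + 0))
2. [add_zero →] (a + 0)  →  a;  E = (a * (a + 0))
3. [add_zero →] (a + 0)  →  a;  cost 5 ≤ 5, done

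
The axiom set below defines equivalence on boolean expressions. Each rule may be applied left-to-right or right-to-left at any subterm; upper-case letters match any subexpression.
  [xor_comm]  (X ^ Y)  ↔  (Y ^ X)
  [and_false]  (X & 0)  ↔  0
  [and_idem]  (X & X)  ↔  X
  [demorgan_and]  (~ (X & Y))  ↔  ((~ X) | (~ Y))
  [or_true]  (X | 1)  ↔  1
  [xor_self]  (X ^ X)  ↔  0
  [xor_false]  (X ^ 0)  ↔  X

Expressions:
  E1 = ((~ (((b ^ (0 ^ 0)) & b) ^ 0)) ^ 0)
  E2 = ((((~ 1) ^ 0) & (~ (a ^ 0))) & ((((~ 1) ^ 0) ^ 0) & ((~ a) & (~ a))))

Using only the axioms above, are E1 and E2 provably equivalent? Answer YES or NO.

The axioms are sound identities: if E1 ↔* E2 then E1 and E2 evaluate identically under any assignment.
Under a=0, b=0: E1 evaluates to 1, E2 to 0. Distinct ⇒ no rewrite sequence connects them.

NO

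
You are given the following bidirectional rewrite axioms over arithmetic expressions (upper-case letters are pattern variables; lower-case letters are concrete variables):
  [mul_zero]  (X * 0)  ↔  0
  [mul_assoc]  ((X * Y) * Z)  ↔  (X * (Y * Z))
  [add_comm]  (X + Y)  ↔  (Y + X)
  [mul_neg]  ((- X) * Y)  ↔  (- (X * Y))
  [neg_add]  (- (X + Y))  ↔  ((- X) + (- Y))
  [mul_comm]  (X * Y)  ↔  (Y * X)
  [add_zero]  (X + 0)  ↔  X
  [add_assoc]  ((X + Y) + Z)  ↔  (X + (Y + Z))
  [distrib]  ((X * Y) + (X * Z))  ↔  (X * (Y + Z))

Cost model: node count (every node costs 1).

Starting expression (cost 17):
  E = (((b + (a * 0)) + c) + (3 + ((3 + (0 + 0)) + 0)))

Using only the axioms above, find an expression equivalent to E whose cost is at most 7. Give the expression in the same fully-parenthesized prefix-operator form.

(1) (0 + 0)  =[add_zero →]=  0    ⊢ (((b + (a * 0)) + c) + (3 + ((3 + 0) + 0)))
(2) (3 + 0)  =[add_zero →]=  3    ⊢ (((b + (a * 0)) + c) + (3 + (3 + 0)))
(3) (a * 0)  =[mul_zero →]=  0    ⊢ (((b + 0) + c) + (3 + (3 + 0)))
(4) (b + 0)  =[add_zero →]=  b    ⊢ ((b + c) + (3 + (3 + 0)))
(5) (3 + 0)  =[add_zero →]=  3    ⊢ cost 7, within 7

((b + c) + (3 + 3))   [cost 7]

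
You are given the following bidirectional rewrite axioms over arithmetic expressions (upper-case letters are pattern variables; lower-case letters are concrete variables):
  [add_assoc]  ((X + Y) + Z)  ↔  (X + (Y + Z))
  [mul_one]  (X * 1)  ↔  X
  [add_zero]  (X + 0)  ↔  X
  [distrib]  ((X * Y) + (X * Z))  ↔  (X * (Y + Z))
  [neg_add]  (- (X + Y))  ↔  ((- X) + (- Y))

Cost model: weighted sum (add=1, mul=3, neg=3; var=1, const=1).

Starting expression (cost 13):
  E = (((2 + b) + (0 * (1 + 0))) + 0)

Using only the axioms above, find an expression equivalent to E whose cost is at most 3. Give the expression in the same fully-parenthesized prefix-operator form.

step 1: add_zero (→) rewrites (1 + 0) into 1, now (((2 + b) + (0 * 1)) + 0)
step 2: mul_one (→) rewrites (0 * 1) into 0, now (((2 + b) + 0) + 0)
step 3: add_zero (→) rewrites ((2 + b) + 0) into (2 + b), now ((2 + b) + 0)
step 4: add_zero (→) rewrites ((2 + b) + 0) into (2 + b), reaching cost 3 (bound 3)

(2 + b)   [cost 3]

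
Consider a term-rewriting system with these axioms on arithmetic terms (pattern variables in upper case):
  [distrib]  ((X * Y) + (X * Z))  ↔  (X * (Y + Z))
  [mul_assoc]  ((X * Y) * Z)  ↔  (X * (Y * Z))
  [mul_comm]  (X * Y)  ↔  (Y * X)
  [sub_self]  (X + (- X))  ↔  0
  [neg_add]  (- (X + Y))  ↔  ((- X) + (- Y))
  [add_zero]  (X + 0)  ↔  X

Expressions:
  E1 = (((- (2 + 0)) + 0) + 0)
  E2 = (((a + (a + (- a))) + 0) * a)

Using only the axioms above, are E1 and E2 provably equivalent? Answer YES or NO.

NO

All listed rules preserve value, hence provable equivalence implies equal values everywhere; look for a separating assignment.
a=0 gives E1 ↦ -2, E2 ↦ 0; values differ ⇒ not provably equivalent.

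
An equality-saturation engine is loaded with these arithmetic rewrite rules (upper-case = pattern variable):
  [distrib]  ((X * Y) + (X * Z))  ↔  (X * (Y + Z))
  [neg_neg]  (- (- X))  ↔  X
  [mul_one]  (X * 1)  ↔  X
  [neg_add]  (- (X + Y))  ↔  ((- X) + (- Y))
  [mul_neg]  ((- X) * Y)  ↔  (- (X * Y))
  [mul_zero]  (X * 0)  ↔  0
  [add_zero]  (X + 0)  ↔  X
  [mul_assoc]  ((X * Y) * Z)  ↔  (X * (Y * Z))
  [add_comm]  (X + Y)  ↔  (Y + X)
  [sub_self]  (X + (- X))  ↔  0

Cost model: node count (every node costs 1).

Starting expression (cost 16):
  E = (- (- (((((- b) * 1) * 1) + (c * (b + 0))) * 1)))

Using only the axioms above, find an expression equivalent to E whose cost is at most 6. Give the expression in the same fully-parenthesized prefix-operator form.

1. [neg_neg →] (- (- (((((- b) * 1) * 1) + (c * (b + 0))) * 1)))  →  (((((- b) * 1) * 1) + (c * (b + 0))) * 1)
2. [mul_one →] (((- b) * 1) * 1)  →  ((- b) * 1);  E = ((((- b) * 1) + (c * (b + 0))) * 1)
3. [mul_one →] ((- b) * 1)  →  (- b);  E = (((- b) + (c * (b + 0))) * 1)
4. [mul_one →] (((- b) + (c * (b + 0))) * 1)  →  ((- b) + (c * (b + 0)))
5. [add_zero →] (b + 0)  →  b;  cost 6 ≤ 6, done

((- b) + (c * b))   [cost 6]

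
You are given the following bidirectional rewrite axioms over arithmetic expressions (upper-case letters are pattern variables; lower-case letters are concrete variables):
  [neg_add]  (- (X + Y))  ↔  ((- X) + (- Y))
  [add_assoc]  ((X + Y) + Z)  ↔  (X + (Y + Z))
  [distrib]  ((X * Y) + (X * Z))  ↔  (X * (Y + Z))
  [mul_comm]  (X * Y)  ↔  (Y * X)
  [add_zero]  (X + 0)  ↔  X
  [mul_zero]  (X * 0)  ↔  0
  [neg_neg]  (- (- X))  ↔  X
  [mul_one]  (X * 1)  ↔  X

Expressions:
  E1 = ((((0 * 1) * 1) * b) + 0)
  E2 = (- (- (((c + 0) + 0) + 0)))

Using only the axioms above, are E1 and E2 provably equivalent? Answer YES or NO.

NO

The axioms are sound identities: if E1 ↔* E2 then E1 and E2 evaluate identically under any assignment.
Under b=0, c=1: E1 evaluates to 0, E2 to 1. Distinct ⇒ no rewrite sequence connects them.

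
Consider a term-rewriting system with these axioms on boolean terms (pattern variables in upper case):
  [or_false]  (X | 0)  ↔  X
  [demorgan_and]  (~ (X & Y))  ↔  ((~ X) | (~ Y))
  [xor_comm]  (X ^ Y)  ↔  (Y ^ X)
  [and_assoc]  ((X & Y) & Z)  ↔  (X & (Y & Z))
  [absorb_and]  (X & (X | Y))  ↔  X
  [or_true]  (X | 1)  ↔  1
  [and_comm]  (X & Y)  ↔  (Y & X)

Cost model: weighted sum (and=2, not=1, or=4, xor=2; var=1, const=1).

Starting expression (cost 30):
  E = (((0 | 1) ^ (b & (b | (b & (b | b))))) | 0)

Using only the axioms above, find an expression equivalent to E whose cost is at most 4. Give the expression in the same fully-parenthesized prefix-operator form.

(1 ^ b)   [cost 4]

1. [absorb_and →] (b & (b | b))  →  b;  E = (((0 | 1) ^ (b & (b | b))) | 0)
2. [or_true →] (0 | 1)  →  1;  E = ((1 ^ (b & (b | b))) | 0)
3. [absorb_and →] (b & (b | b))  →  b;  E = ((1 ^ b) | 0)
4. [or_false →] ((1 ^ b) | 0)  →  (1 ^ b);  cost 4 ≤ 4, done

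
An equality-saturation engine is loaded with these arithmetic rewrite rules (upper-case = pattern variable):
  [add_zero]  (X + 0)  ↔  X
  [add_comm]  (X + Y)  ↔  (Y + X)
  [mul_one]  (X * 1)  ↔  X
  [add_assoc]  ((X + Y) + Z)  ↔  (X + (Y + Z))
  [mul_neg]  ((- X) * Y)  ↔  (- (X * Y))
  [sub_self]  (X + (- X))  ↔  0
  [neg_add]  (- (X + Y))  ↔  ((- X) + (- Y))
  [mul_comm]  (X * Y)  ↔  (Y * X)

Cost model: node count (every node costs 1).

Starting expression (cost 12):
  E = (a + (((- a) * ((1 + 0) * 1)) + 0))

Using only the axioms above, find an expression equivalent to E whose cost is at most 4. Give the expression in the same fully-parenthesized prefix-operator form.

(1) (1 + 0)  =[add_zero →]=  1    ⊢ (a + (((- a) * (1 * 1)) + 0))
(2) (1 * 1)  =[mul_one →]=  1    ⊢ (a + (((- a) * 1) + 0))
(3) ((- a) * 1)  =[mul_one →]=  (- a)    ⊢ (a + ((- a) + 0))
(4) ((- a) + 0)  =[add_zero →]=  (- a)    ⊢ cost 4, within 4

(a + (- a))   [cost 4]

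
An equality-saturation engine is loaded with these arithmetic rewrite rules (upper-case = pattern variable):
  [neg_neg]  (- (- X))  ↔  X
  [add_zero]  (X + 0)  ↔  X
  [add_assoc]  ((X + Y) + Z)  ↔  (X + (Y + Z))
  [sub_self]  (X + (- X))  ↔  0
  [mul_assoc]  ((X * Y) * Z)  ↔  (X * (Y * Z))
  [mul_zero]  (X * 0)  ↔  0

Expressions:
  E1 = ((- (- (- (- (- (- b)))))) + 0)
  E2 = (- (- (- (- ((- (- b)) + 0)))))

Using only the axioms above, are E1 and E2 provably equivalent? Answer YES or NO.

step 1: neg_neg (→) rewrites (- (- (- (- (- (- b)))))) into (- (- (- (- b)))), now ((- (- (- (- b)))) + 0)
step 2: add_zero (→) rewrites ((- (- (- (- b)))) + 0) into (- (- (- (- b))))
step 3: add_zero (←) rewrites (- (- b)) into ((- (- b)) + 0), now (- (- ((- (- b)) + 0)))
step 4: neg_neg (←) rewrites ((- (- b)) + 0) into (- (- ((- (- b)) + 0))), which is E2

YES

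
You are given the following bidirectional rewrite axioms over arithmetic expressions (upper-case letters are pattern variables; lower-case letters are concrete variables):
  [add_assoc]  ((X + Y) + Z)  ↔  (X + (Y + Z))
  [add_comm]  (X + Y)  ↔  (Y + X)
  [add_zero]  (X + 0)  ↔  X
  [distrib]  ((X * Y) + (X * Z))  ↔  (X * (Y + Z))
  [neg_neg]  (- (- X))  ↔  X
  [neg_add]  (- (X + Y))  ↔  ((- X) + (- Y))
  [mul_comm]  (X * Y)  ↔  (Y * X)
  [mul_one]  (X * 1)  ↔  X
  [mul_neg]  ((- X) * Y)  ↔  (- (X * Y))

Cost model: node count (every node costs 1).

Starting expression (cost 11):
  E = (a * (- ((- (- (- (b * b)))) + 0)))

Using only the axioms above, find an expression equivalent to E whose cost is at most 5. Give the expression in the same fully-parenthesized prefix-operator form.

(a * (b * b))   [cost 5]

step 1: add_zero (→) rewrites ((- (- (- (b * b)))) + 0) into (- (- (- (b * b)))), now (a * (- (- (- (- (b * b))))))
step 2: neg_neg (→) rewrites (- (- (- (- (b * b))))) into (- (- (b * b))), now (a * (- (- (b * b))))
step 3: neg_neg (→) rewrites (- (- (b * b))) into (b * b), reaching cost 5 (bound 5)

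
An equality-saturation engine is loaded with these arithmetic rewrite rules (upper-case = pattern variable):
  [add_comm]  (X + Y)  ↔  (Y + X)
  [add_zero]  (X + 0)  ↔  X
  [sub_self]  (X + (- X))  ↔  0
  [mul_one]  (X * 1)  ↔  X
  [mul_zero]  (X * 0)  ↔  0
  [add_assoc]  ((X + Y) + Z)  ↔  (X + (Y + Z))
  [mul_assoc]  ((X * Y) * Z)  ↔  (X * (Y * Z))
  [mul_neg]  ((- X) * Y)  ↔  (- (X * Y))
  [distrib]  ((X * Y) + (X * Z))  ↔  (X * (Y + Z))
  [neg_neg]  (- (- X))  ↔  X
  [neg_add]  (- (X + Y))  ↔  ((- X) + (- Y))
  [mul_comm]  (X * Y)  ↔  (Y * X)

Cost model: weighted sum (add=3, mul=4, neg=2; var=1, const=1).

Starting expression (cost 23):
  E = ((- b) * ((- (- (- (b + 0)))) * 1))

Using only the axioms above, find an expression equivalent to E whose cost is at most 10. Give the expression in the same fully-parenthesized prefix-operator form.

(1) (- (- (b + 0)))  =[neg_neg →]=  (b + 0)    ⊢ ((- b) * ((- (b + 0)) * 1))
(2) (b + 0)  =[add_zero →]=  b    ⊢ ((- b) * ((- b) * 1))
(3) ((- b) * 1)  =[mul_one →]=  (- b)    ⊢ cost 10, within 10

((- b) * (- b))   [cost 10]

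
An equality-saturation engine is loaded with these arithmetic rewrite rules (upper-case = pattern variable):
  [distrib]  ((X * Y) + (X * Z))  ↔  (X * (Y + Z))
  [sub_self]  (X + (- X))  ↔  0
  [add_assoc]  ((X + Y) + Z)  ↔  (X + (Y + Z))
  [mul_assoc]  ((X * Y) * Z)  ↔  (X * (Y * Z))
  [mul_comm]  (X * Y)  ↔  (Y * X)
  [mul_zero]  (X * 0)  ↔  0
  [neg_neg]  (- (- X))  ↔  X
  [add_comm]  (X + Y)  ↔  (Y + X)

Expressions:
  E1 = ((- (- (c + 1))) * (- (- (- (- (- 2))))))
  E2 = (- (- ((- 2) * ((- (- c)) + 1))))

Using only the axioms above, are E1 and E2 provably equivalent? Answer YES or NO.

(1) (- (- (- (- (- 2)))))  =[neg_neg →]=  (- (- (- 2)))    ⊢ ((- (- (c + 1))) * (- (- (- 2))))
(2) (- (- (c + 1)))  =[neg_neg →]=  (c + 1)    ⊢ ((c + 1) * (- (- (- 2))))
(3) (- (- (- 2)))  =[neg_neg →]=  (- 2)    ⊢ ((c + 1) * (- 2))
(4) ((c + 1) * (- 2))  =[mul_comm →]=  ((- 2) * (c + 1))
(5) ((- 2) * (c + 1))  =[neg_neg ←]=  (- (- ((- 2) * (c + 1))))
(6) c  =[neg_neg ←]=  (- (- c))    ⊢ E2

YES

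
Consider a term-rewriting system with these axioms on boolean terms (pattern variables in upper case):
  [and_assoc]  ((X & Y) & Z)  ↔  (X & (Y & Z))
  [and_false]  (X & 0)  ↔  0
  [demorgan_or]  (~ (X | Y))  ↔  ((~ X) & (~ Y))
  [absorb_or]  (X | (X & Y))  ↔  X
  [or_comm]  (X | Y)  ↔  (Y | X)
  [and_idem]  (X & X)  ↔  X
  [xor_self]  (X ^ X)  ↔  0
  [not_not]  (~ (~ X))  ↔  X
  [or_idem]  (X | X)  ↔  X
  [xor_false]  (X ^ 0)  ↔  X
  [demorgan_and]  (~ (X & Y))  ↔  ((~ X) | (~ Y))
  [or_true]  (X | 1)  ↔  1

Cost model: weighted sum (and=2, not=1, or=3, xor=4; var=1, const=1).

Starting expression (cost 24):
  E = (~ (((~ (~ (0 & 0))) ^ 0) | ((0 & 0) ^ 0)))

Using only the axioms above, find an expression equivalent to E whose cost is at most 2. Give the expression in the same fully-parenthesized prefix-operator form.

step 1: not_not (→) rewrites (~ (~ (0 & 0))) into (0 & 0), now (~ (((0 & 0) ^ 0) | ((0 & 0) ^ 0)))
step 2: or_idem (→) rewrites (((0 & 0) ^ 0) | ((0 & 0) ^ 0)) into ((0 & 0) ^ 0), now (~ ((0 & 0) ^ 0))
step 3: and_idem (→) rewrites (0 & 0) into 0, now (~ (0 ^ 0))
step 4: xor_self (→) rewrites (0 ^ 0) into 0, reaching cost 2 (bound 2)

(~ 0)   [cost 2]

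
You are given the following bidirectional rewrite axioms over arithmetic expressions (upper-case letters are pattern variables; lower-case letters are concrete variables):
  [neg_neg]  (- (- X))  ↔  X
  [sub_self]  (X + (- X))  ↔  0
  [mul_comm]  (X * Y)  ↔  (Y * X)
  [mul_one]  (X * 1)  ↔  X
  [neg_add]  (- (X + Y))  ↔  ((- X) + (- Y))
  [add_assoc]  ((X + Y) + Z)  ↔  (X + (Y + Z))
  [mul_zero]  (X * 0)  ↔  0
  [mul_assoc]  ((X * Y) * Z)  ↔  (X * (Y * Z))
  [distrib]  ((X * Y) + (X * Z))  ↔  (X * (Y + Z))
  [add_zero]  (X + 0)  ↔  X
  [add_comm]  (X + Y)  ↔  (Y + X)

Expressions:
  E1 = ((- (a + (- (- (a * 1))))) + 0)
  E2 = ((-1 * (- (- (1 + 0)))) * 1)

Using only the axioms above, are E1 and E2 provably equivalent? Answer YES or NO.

All listed rules preserve value, hence provable equivalence implies equal values everywhere; look for a separating assignment.
a=0 gives E1 ↦ 0, E2 ↦ -1; values differ ⇒ not provably equivalent.

NO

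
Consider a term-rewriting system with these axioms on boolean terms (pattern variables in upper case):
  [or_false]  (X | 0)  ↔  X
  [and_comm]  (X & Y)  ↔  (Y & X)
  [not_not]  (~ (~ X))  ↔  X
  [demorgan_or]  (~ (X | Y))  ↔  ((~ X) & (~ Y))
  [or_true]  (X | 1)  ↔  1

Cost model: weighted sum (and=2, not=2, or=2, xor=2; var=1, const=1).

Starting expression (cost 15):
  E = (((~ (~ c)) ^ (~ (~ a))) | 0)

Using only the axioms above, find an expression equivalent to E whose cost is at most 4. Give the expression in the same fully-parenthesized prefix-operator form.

1. [not_not →] (~ (~ c))  →  c;  E = ((c ^ (~ (~ a))) | 0)
2. [or_false →] ((c ^ (~ (~ a))) | 0)  →  (c ^ (~ (~ a)))
3. [not_not →] (~ (~ a))  →  a;  cost 4 ≤ 4, done

(c ^ a)   [cost 4]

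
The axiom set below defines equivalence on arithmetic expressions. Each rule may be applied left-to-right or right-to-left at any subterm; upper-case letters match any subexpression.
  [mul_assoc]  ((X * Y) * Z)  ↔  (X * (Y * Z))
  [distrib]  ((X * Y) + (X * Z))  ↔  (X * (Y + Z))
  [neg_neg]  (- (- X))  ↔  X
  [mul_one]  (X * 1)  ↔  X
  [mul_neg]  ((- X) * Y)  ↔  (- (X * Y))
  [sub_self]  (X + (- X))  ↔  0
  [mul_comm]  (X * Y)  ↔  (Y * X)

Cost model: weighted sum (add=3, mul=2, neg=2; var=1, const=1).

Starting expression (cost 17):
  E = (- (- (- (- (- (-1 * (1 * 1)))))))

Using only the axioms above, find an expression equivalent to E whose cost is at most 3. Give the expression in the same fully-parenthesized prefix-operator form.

(- -1)   [cost 3]

(1) (- (- (- (- (- (-1 * (1 * 1)))))))  =[neg_neg →]=  (- (- (- (-1 * (1 * 1)))))
(2) (1 * 1)  =[mul_one →]=  1    ⊢ (- (- (- (-1 * 1))))
(3) (-1 * 1)  =[mul_one →]=  -1    ⊢ (- (- (- -1)))
(4) (- (- -1))  =[neg_neg →]=  -1    ⊢ cost 3, within 3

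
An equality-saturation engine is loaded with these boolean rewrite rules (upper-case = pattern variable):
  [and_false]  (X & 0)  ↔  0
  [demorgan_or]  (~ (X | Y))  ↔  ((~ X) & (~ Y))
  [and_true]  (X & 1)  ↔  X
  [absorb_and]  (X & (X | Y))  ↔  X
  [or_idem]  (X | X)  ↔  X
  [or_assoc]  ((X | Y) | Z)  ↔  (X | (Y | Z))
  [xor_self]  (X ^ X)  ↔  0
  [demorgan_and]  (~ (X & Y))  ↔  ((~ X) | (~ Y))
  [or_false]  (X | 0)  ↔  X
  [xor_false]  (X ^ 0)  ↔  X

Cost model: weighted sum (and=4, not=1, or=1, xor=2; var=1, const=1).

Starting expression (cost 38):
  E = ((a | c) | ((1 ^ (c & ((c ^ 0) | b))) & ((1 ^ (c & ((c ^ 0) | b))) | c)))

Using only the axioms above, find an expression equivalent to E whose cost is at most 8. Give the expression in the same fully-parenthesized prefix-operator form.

1. [absorb_and →] ((1 ^ (c & ((c ^ 0) | b))) & ((1 ^ (c & ((c ^ 0) | b))) | c))  →  (1 ^ (c & ((c ^ 0) | b)));  E = ((a | c) | (1 ^ (c & ((c ^ 0) | b))))
2. [xor_false →] (c ^ 0)  →  c;  E = ((a | c) | (1 ^ (c & (c | b))))
3. [absorb_and →] (c & (c | b))  →  c;  cost 8 ≤ 8, done

((a | c) | (1 ^ c))   [cost 8]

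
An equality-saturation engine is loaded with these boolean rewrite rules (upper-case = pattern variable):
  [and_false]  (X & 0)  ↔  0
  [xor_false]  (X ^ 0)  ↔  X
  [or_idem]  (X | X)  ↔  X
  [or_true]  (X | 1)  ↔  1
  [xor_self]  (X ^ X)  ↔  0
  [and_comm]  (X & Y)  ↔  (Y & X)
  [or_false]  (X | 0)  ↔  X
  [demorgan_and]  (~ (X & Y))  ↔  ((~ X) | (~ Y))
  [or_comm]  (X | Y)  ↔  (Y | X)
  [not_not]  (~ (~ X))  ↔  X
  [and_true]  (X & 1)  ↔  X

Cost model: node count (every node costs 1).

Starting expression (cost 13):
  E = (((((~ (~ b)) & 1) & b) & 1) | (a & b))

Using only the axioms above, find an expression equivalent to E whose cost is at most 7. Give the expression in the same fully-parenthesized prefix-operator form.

1. [not_not →] (~ (~ b))  →  b;  E = ((((b & 1) & b) & 1) | (a & b))
2. [and_true →] (((b & 1) & b) & 1)  →  ((b & 1) & b);  E = (((b & 1) & b) | (a & b))
3. [and_true →] (b & 1)  →  b;  cost 7 ≤ 7, done

((b & b) | (a & b))   [cost 7]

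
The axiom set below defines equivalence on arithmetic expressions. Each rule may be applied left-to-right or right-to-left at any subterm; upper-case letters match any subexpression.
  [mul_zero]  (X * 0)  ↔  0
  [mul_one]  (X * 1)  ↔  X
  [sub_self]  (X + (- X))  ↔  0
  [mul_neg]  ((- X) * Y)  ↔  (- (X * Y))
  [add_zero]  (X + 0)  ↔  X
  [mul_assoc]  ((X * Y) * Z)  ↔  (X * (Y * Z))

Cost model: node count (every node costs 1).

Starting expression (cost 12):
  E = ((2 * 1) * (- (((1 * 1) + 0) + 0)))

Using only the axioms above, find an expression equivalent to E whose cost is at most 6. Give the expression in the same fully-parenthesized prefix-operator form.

(1) (((1 * 1) + 0) + 0)  =[add_zero →]=  ((1 * 1) + 0)    ⊢ ((2 * 1) * (- ((1 * 1) + 0)))
(2) (1 * 1)  =[mul_one →]=  1    ⊢ ((2 * 1) * (- (1 + 0)))
(3) (1 + 0)  =[add_zero →]=  1    ⊢ cost 6, within 6

((2 * 1) * (- 1))   [cost 6]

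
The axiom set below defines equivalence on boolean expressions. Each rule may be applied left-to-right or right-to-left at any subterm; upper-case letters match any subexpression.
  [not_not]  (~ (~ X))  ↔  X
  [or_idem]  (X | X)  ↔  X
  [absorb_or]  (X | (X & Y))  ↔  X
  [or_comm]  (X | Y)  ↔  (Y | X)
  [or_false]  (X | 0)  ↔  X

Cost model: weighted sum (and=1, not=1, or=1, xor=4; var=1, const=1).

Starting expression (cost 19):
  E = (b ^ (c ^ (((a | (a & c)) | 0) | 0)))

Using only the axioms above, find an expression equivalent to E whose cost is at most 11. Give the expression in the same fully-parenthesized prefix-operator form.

(1) ((a | (a & c)) | 0)  =[or_false →]=  (a | (a & c))    ⊢ (b ^ (c ^ ((a | (a & c)) | 0)))
(2) (a | (a & c))  =[absorb_or →]=  a    ⊢ (b ^ (c ^ (a | 0)))
(3) (a | 0)  =[or_false →]=  a    ⊢ cost 11, within 11

(b ^ (c ^ a))   [cost 11]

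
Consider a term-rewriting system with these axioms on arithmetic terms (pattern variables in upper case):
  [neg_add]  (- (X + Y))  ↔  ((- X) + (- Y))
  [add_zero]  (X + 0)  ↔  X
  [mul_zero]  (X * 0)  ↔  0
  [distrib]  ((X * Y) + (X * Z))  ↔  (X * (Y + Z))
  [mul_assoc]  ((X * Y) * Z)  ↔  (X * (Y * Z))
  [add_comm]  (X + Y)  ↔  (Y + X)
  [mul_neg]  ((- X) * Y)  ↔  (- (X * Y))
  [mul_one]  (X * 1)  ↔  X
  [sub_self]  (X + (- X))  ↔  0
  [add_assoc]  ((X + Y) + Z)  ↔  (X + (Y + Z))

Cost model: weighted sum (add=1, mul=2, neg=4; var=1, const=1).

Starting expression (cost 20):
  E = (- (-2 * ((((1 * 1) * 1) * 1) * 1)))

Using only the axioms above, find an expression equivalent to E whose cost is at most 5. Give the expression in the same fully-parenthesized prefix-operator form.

(- -2)   [cost 5]

step 1: mul_one (→) rewrites (((1 * 1) * 1) * 1) into ((1 * 1) * 1), now (- (-2 * (((1 * 1) * 1) * 1)))
step 2: mul_one (→) rewrites (1 * 1) into 1, now (- (-2 * ((1 * 1) * 1)))
step 3: mul_one (→) rewrites (1 * 1) into 1, now (- (-2 * (1 * 1)))
step 4: mul_one (→) rewrites (1 * 1) into 1, now (- (-2 * 1))
step 5: mul_one (→) rewrites (-2 * 1) into -2, reaching cost 5 (bound 5)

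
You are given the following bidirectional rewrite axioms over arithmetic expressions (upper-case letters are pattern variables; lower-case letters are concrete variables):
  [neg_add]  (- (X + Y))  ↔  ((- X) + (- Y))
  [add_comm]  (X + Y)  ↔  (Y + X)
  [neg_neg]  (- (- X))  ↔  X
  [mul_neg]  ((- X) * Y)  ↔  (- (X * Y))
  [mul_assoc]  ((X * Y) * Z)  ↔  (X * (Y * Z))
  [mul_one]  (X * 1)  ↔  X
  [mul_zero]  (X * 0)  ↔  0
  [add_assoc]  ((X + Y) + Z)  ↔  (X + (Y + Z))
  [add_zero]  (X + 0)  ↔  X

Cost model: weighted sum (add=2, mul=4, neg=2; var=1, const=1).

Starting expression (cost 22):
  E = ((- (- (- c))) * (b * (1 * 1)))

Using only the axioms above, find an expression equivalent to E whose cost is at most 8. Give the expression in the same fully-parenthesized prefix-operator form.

step 1: neg_neg (→) rewrites (- (- (- c))) into (- c), now ((- c) * (b * (1 * 1)))
step 2: mul_one (→) rewrites (1 * 1) into 1, now ((- c) * (b * 1))
step 3: mul_one (→) rewrites (b * 1) into b, reaching cost 8 (bound 8)

((- c) * b)   [cost 8]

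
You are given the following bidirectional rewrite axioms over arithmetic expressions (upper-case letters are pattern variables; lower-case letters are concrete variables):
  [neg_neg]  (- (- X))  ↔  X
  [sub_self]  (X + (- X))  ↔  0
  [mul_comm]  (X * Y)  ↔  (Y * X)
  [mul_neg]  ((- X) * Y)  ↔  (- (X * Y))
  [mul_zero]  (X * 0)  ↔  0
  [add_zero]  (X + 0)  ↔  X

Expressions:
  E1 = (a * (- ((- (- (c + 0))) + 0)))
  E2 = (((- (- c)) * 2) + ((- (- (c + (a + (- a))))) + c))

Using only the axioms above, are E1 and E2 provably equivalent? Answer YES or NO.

The axioms are sound identities: if E1 ↔* E2 then E1 and E2 evaluate identically under any assignment.
Under a=0, c=1: E1 evaluates to 0, E2 to 4. Distinct ⇒ no rewrite sequence connects them.

NO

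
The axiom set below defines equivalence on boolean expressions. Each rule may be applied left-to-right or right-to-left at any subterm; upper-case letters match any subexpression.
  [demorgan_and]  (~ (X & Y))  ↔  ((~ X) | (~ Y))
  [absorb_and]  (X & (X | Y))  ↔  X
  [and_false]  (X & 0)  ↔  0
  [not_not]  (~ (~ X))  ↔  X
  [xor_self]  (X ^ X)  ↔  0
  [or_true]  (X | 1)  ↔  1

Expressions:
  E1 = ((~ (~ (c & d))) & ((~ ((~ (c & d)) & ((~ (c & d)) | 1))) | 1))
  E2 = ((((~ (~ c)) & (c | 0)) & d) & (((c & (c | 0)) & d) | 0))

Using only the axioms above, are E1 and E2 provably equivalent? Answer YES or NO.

1. [absorb_and →] ((~ (c & d)) & ((~ (c & d)) | 1))  →  (~ (c & d));  E1 = ((~ (~ (c & d))) & ((~ (~ (c & d))) | 1))
2. [absorb_and →] ((~ (~ (c & d))) & ((~ (~ (c & d))) | 1))  →  (~ (~ (c & d)))
3. [not_not →] (~ (~ (c & d)))  →  (c & d)
4. [absorb_and ←] c  →  (c & (c | 0));  E1 = ((c & (c | 0)) & d)
5. [absorb_and ←] ((c & (c | 0)) & d)  →  (((c & (c | 0)) & d) & (((c & (c | 0)) & d) | 0))
6. [not_not ←] c  →  (~ (~ c));  this is E2

YES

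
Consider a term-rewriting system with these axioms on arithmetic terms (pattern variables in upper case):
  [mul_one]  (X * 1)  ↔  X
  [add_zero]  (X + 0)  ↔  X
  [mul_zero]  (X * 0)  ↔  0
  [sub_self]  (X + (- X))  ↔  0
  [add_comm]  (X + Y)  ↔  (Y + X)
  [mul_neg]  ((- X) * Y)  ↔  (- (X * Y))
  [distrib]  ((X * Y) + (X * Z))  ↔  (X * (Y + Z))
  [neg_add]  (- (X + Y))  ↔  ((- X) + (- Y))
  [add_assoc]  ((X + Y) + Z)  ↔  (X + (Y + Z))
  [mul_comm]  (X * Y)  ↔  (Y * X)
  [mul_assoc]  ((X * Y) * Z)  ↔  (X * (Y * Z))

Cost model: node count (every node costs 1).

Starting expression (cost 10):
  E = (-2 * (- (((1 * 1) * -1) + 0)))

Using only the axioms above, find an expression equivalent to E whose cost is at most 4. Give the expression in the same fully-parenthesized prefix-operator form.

1. [mul_one →] (1 * 1)  →  1;  E = (-2 * (- ((1 * -1) + 0)))
2. [mul_comm →] (1 * -1)  →  (-1 * 1);  E = (-2 * (- ((-1 * 1) + 0)))
3. [mul_one →] (-1 * 1)  →  -1;  E = (-2 * (- (-1 + 0)))
4. [add_zero →] (-1 + 0)  →  -1;  cost 4 ≤ 4, done

(-2 * (- -1))   [cost 4]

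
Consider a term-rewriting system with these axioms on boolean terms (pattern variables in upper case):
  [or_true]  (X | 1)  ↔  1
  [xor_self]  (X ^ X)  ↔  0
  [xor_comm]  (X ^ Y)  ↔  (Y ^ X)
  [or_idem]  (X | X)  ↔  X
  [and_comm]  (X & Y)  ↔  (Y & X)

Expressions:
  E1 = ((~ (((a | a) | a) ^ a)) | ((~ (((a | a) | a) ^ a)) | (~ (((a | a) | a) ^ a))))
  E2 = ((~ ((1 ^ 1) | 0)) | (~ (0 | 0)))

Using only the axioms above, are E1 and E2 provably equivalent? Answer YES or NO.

step 1: or_idem (→) rewrites ((~ (((a | a) | a) ^ a)) | (~ (((a | a) | a) ^ a))) into (~ (((a | a) | a) ^ a)), now ((~ (((a | a) | a) ^ a)) | (~ (((a | a) | a) ^ a)))
step 2: or_idem (→) rewrites ((~ (((a | a) | a) ^ a)) | (~ (((a | a) | a) ^ a))) into (~ (((a | a) | a) ^ a))
step 3: or_idem (→) rewrites (a | a) into a, now (~ ((a | a) ^ a))
step 4: or_idem (→) rewrites (a | a) into a, now (~ (a ^ a))
step 5: xor_self (→) rewrites (a ^ a) into 0, now (~ 0)
step 6: or_idem (←) rewrites 0 into (0 | 0), now (~ (0 | 0))
step 7: or_idem (←) rewrites (~ (0 | 0)) into ((~ (0 | 0)) | (~ (0 | 0)))
step 8: xor_self (←) rewrites 0 into (1 ^ 1), which is E2

YES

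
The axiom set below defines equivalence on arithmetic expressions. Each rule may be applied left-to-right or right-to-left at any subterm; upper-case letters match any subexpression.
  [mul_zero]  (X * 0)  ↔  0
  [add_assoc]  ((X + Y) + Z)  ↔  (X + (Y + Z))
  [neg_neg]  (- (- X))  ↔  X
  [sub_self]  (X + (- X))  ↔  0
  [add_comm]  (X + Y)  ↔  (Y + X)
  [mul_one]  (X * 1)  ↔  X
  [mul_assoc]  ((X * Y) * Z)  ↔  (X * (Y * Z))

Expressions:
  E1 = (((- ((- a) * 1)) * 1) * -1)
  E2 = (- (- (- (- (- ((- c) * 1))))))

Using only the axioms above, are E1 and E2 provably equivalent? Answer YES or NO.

The axioms are sound identities: if E1 ↔* E2 then E1 and E2 evaluate identically under any assignment.
Under a=0, c=1: E1 evaluates to 0, E2 to 1. Distinct ⇒ no rewrite sequence connects them.

NO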